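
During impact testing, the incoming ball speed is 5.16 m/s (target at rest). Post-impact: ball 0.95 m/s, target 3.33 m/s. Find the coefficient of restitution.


e = (v2_after - v1_after) / (v1_before - v2_before)
Numerator = 3.33 - 0.95 = 2.38
Denominator = 5.16 - 0 = 5.16
e = 2.38 / 5.16 = 0.4612

0.4612


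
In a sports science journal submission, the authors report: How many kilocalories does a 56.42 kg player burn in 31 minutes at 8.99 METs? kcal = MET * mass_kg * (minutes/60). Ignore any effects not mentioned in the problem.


kcal = MET * mass * time_hr
Convert time: 31 min = 0.5167 hr
kcal = 8.99 * 56.42 * 0.5167
kcal = 262.0615 kcal

262.0615 kcal


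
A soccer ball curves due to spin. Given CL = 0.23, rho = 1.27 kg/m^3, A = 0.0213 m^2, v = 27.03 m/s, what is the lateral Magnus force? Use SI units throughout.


FM = 0.5 * CL * rho * A * v^2
FM = 0.5 * 0.23 * 1.27 * 0.0213 * 27.03^2
v^2 = 730.6209
FM = 0.5 * 0.23 * 1.27 * 0.0213 * 730.6209 = 2.2729 N

2.2729 N


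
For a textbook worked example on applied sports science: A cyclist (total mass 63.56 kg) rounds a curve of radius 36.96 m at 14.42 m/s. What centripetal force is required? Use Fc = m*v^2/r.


Fc = m * v^2 / r
v^2 = 14.42^2 = 207.9364
Fc = 63.56 * 207.9364 / 36.96
Fc = 13216.4376 / 36.96 = 357.5876 N

357.5876 N


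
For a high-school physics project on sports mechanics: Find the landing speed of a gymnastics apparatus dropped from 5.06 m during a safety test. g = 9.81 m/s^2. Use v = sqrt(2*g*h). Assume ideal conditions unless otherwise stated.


v = sqrt(2 * g * h)
v = sqrt(2 * 9.81 * 5.06)
v = sqrt(99.2772) = 9.9638 m/s

9.9638 m/s


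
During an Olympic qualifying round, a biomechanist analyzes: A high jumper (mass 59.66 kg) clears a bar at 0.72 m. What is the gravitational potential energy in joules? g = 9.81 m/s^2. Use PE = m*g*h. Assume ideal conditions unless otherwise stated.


PE = m * g * h
PE = 59.66 * 9.81 * 0.72
PE = 585.2646 * 0.72 = 421.3905 J

421.3905 J


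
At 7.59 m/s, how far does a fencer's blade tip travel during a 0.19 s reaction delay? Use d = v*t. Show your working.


d = v * t
d = 7.59 * 0.19
d = 1.4421 m

1.4421 m


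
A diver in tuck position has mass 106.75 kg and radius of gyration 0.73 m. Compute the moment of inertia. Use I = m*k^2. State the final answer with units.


I = m * k^2
I = 106.75 * 0.73^2
I = 106.75 * 0.5329 = 56.8871 kg*m^2

56.8871 kg*m^2


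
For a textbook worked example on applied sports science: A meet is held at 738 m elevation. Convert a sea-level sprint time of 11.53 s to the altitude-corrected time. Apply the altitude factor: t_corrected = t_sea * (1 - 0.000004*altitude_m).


Correction factor = 1 - 0.000004 * 738 = 0.997048
t_corrected = t_sea * factor = 11.53 * 0.997048
t_corrected = 11.496 s

11.496 s


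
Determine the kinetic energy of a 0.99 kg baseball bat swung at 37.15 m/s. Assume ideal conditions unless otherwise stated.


KE = 0.5 * m * v^2
KE = 0.5 * 0.99 * 37.15^2
KE = 0.5 * 0.99 * 1380.1225 = 683.1606 J

683.1606 J


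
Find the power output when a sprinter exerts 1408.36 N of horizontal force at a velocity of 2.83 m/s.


P = F * v
P = 1408.36 * 2.83
P = 3985.6588 W

3985.6588 W


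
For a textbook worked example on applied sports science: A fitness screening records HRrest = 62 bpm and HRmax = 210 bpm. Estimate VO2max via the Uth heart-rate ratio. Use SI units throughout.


VO2max = 15.3 * HRmax / HRrest
VO2max = 15.3 * 210 / 62
VO2max = 3213 / 62 = 51.8226 mL/kg/min

51.8226 mL/kg/min


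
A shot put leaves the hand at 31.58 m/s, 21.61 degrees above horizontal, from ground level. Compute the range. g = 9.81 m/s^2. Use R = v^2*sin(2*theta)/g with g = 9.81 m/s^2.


R = v^2 * sin(2*theta) / g
Convert angle to radians: theta = 21.61 deg = 0.3772 rad
sin(2*theta) = sin(0.7543) = 0.6848
R = 31.58^2 * 0.6848 / 9.81
R = 997.2964 * 0.6848 / 9.81 = 69.6177 m

69.6177 m


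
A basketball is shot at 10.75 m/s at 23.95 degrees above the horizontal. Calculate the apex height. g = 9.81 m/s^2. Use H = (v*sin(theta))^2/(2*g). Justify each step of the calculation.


H = (v*sin(theta))^2 / (2*g)
vy = v*sin(theta) = 10.75 * sin(23.95 deg) = 4.3638 m/s
H = vy^2 / (2*g) = 19.0432 / (2*9.81)
H = 19.0432 / 19.62 = 0.9706 m

0.9706 m


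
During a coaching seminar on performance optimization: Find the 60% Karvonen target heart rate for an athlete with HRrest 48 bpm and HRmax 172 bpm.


Target = HRrest + pct*(HRmax - HRrest)
Heart rate reserve = HRmax - HRrest = 172 - 48 = 124 bpm
Fraction = 60% = 0.6
Target = 48 + 0.6 * 124
Target = 48 + 74.4 = 122.4 bpm

122.4 bpm


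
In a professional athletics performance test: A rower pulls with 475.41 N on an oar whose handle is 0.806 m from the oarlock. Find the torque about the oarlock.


tau = F * d
tau = 475.41 * 0.806
tau = 383.1805 N*m

383.1805 N*m


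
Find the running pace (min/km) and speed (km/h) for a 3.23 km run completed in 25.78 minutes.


Pace = time / distance = 25.78 min / 3.23 km = 7.9814 min/km
Speed = distance / time_in_hours = 3.23 / 0.4297 hr
Speed = 7.5175 km/h

7.9814 min/km, 7.5175 km/h


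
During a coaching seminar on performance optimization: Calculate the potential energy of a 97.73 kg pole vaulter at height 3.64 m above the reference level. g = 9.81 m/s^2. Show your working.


PE = m * g * h
PE = 97.73 * 9.81 * 3.64
PE = 958.7313 * 3.64 = 3489.7819 J

3489.7819 J


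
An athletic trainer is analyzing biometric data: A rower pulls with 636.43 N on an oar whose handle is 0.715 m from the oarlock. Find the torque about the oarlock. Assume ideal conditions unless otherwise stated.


tau = F * d
tau = 636.43 * 0.715
tau = 455.0474 N*m

455.0474 N*m


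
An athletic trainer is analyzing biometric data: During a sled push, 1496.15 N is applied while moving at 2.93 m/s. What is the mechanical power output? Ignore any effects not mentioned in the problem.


P = F * v
P = 1496.15 * 2.93
P = 4383.7195 W

4383.7195 W


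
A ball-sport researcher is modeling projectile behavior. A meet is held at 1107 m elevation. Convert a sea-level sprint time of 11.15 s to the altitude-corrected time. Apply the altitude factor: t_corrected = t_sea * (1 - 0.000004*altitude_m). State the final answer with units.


Correction factor = 1 - 0.000004 * 1107 = 0.995572
t_corrected = t_sea * factor = 11.15 * 0.995572
t_corrected = 11.1006 s

11.1006 s


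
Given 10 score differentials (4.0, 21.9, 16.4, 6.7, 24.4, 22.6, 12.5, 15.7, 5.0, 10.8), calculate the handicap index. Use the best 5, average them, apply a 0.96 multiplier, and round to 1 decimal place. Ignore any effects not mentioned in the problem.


All differentials: 4.0, 21.9, 16.4, 6.7, 24.4, 22.6, 12.5, 15.7, 5.0, 10.8
Sorted: 4.0, 5.0, 6.7, 10.8, 12.5, 15.7, 16.4, 21.9, 22.6, 24.4
Best 5: 4.0, 5.0, 6.7, 10.8, 12.5
Average of best = 39 / 5 = 7.8
Raw index = 7.8 * 0.96 = 7.488
Handicap index = round(7.488, 1) = 7.5

7.5


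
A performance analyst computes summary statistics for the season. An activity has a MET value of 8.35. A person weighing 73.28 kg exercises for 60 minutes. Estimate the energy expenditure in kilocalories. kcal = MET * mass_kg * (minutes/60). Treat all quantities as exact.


kcal = MET * mass * time_hr
Convert time: 60 min = 1 hr
kcal = 8.35 * 73.28 * 1
kcal = 611.888 kcal

611.888 kcal


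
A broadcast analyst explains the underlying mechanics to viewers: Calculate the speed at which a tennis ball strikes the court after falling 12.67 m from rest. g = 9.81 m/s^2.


v = sqrt(2 * g * h)
v = sqrt(2 * 9.81 * 12.67)
v = sqrt(248.5854) = 15.7666 m/s

15.7666 m/s


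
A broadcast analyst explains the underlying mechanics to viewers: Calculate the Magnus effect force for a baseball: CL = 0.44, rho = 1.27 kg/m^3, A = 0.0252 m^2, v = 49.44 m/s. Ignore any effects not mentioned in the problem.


FM = 0.5 * CL * rho * A * v^2
FM = 0.5 * 0.44 * 1.27 * 0.0252 * 49.44^2
v^2 = 2444.3136
FM = 0.5 * 0.44 * 1.27 * 0.0252 * 2444.3136 = 17.2101 N

17.2101 N


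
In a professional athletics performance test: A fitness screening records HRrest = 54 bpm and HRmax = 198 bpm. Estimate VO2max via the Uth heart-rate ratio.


VO2max = 15.3 * HRmax / HRrest
VO2max = 15.3 * 198 / 54
VO2max = 3029.4 / 54 = 56.1 mL/kg/min

56.1 mL/kg/min


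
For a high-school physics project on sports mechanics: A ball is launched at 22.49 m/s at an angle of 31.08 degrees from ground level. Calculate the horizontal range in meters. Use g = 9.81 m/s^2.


R = v^2 * sin(2*theta) / g
Convert angle to radians: theta = 31.08 deg = 0.5424 rad
sin(2*theta) = sin(1.0849) = 0.8843
R = 22.49^2 * 0.8843 / 9.81
R = 505.8001 * 0.8843 / 9.81 = 45.5919 m

45.5919 m


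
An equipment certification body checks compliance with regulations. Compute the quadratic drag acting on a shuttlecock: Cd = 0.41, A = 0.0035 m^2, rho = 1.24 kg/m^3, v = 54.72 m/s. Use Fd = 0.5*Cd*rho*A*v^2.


Fd = 0.5 * Cd * rho * A * v^2
Fd = 0.5 * 0.41 * 1.24 * 0.0035 * 54.72^2
v^2 = 2994.2784
Fd = 0.5 * 0.41 * 1.24 * 0.0035 * 2994.2784 = 2.664 N

2.664 N


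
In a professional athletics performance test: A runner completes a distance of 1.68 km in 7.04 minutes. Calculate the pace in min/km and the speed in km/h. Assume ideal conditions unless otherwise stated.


Pace = time / distance = 7.04 min / 1.68 km = 4.1905 min/km
Speed = distance / time_in_hours = 1.68 / 0.1173 hr
Speed = 14.3182 km/h

4.1905 min/km, 14.3182 km/h


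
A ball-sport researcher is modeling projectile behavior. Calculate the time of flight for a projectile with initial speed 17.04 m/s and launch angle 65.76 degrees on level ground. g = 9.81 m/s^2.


T = 2*v*sin(theta)/g
sin(theta) = sin(65.76 deg) = 0.9118
T = 2*17.04*0.9118 / 9.81
T = 31.0753 / 9.81 = 3.1677 s

3.1677 s


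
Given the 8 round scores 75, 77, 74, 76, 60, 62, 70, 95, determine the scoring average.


Average = sum / n
Sum = 589
Average = 589 / 8 = 73.625

73.625


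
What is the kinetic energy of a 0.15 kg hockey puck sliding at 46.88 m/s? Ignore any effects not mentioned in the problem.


KE = 0.5 * m * v^2
KE = 0.5 * 0.15 * 46.88^2
KE = 0.5 * 0.15 * 2197.7344 = 164.8301 J

164.8301 J


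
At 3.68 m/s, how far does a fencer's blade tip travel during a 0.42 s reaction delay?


d = v * t
d = 3.68 * 0.42
d = 1.5456 m

1.5456 m


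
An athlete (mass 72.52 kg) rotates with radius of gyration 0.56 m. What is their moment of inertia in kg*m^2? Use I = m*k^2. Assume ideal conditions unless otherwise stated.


I = m * k^2
I = 72.52 * 0.56^2
I = 72.52 * 0.3136 = 22.7423 kg*m^2

22.7423 kg*m^2


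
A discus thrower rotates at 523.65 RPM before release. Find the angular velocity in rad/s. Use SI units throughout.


omega = RPM * 2 * pi / 60
omega = 523.65 * 2 * 3.14159 / 60
omega = 3290.19 / 60 = 54.8365 rad/s

54.8365 rad/s


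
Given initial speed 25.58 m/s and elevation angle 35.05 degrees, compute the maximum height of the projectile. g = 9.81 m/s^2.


H = (v*sin(theta))^2 / (2*g)
vy = v*sin(theta) = 25.58 * sin(35.05 deg) = 14.6904 m/s
H = vy^2 / (2*g) = 215.8068 / (2*9.81)
H = 215.8068 / 19.62 = 10.9993 m

10.9993 m


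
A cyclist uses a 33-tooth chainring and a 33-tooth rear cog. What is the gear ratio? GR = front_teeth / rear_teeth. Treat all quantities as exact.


GR = front_teeth / rear_teeth
GR = 33 / 33
GR = 1

1


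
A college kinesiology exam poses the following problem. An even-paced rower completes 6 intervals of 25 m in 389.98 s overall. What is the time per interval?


Split time = total_time / n_laps = 389.98 / 6
Split time = 64.9967 s per lap

64.9967 s


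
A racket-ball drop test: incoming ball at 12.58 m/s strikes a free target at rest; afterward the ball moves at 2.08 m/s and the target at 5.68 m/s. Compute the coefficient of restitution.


e = (v2_after - v1_after) / (v1_before - v2_before)
Numerator = 5.68 - 2.08 = 3.6
Denominator = 12.58 - 0 = 12.58
e = 3.6 / 12.58 = 0.2862

0.2862


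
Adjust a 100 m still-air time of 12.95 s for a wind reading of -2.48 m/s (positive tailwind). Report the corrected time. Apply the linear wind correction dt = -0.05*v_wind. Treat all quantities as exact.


dt = -0.05 * v_wind = -0.05 * -2.48 = 0.124 s
t_corrected = t_still + dt = 12.95 + (0.124)
t_corrected = 13.074 s

13.074 s


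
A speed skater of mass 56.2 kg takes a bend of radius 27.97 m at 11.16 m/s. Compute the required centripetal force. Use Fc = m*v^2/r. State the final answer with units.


Fc = m * v^2 / r
v^2 = 11.16^2 = 124.5456
Fc = 56.2 * 124.5456 / 27.97
Fc = 6999.4627 / 27.97 = 250.2489 N

250.2489 N


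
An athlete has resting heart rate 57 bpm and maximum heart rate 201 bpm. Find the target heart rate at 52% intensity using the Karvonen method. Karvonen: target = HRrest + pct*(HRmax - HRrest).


Target = HRrest + pct*(HRmax - HRrest)
Heart rate reserve = HRmax - HRrest = 201 - 57 = 144 bpm
Fraction = 52% = 0.52
Target = 57 + 0.52 * 144
Target = 57 + 74.88 = 131.88 bpm

131.88 bpm


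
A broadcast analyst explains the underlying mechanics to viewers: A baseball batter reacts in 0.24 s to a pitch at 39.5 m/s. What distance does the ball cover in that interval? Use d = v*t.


d = v * t
d = 39.5 * 0.24
d = 9.48 m

9.48 m


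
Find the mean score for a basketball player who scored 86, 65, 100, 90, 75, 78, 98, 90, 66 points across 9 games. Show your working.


Average = sum / n
Sum = 748
Average = 748 / 9 = 83.1111

83.1111


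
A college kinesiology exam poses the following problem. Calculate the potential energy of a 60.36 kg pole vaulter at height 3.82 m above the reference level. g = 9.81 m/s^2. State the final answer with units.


PE = m * g * h
PE = 60.36 * 9.81 * 3.82
PE = 592.1316 * 3.82 = 2261.9427 J

2261.9427 J


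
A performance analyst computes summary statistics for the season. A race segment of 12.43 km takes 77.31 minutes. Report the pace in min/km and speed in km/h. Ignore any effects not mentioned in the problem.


Pace = time / distance = 77.31 min / 12.43 km = 6.2196 min/km
Speed = distance / time_in_hours = 12.43 / 1.2885 hr
Speed = 9.6469 km/h

6.2196 min/km, 9.6469 km/h


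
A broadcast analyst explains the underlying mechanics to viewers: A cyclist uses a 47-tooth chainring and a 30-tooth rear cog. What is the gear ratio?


GR = front_teeth / rear_teeth
GR = 47 / 30
GR = 1.5667

1.5667


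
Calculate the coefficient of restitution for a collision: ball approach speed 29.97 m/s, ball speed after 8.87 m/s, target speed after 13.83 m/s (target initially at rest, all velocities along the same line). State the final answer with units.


e = (v2_after - v1_after) / (v1_before - v2_before)
Numerator = 13.83 - 8.87 = 4.96
Denominator = 29.97 - 0 = 29.97
e = 4.96 / 29.97 = 0.1655

0.1655


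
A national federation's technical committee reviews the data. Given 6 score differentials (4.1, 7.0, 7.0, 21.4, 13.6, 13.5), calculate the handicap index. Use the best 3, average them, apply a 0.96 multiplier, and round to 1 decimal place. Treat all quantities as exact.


All differentials: 4.1, 7.0, 7.0, 21.4, 13.6, 13.5
Sorted: 4.1, 7.0, 7.0, 13.5, 13.6, 21.4
Best 3: 4.1, 7.0, 7.0
Average of best = 18.1 / 3 = 6.0333
Raw index = 6.0333 * 0.96 = 5.792
Handicap index = round(5.792, 1) = 5.8

5.8


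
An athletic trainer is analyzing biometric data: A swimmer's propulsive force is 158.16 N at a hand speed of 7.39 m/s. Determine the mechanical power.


P = F * v
P = 158.16 * 7.39
P = 1168.8024 W

1168.8024 W


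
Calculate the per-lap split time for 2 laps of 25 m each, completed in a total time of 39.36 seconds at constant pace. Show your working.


Split time = total_time / n_laps = 39.36 / 2
Split time = 19.68 s per lap

19.68 s


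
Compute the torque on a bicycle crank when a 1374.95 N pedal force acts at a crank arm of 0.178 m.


tau = F * d
tau = 1374.95 * 0.178
tau = 244.7411 N*m

244.7411 N*m


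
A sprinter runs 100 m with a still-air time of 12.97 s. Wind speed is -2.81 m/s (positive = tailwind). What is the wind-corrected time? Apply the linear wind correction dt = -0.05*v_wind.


dt = -0.05 * v_wind = -0.05 * -2.81 = 0.1405 s
t_corrected = t_still + dt = 12.97 + (0.1405)
t_corrected = 13.1105 s

13.1105 s


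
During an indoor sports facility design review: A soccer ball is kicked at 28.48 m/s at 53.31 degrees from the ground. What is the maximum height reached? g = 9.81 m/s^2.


H = (v*sin(theta))^2 / (2*g)
vy = v*sin(theta) = 28.48 * sin(53.31 deg) = 22.8375 m/s
H = vy^2 / (2*g) = 521.5533 / (2*9.81)
H = 521.5533 / 19.62 = 26.5827 m

26.5827 m


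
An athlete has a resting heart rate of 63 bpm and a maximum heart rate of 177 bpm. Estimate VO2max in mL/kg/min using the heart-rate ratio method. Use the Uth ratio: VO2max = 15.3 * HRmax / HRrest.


VO2max = 15.3 * HRmax / HRrest
VO2max = 15.3 * 177 / 63
VO2max = 2708.1 / 63 = 42.9857 mL/kg/min

42.9857 mL/kg/min


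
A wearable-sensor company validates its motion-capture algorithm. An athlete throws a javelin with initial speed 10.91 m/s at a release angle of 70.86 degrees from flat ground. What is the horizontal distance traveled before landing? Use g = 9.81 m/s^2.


R = v^2 * sin(2*theta) / g
Convert angle to radians: theta = 70.86 deg = 1.2367 rad
sin(2*theta) = sin(2.4735) = 0.6195
R = 10.91^2 * 0.6195 / 9.81
R = 119.0281 * 0.6195 / 9.81 = 7.5167 m

7.5167 m


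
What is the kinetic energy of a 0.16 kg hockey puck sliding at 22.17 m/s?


KE = 0.5 * m * v^2
KE = 0.5 * 0.16 * 22.17^2
KE = 0.5 * 0.16 * 491.5089 = 39.3207 J

39.3207 J


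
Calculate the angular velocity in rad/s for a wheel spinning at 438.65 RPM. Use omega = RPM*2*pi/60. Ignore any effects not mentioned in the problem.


omega = RPM * 2 * pi / 60
omega = 438.65 * 2 * 3.14159 / 60
omega = 2756.1192 / 60 = 45.9353 rad/s

45.9353 rad/s


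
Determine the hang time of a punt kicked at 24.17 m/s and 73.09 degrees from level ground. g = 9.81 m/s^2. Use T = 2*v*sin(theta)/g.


T = 2*v*sin(theta)/g
sin(theta) = sin(73.09 deg) = 0.9568
T = 2*24.17*0.9568 / 9.81
T = 46.2499 / 9.81 = 4.7146 s

4.7146 s


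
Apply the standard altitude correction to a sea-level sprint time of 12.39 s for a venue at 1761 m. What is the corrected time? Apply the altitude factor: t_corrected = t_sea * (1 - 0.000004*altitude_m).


Correction factor = 1 - 0.000004 * 1761 = 0.992956
t_corrected = t_sea * factor = 12.39 * 0.992956
t_corrected = 12.3027 s

12.3027 s


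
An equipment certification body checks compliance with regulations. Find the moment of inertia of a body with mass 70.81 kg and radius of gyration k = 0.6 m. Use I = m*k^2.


I = m * k^2
I = 70.81 * 0.6^2
I = 70.81 * 0.36 = 25.4916 kg*m^2

25.4916 kg*m^2


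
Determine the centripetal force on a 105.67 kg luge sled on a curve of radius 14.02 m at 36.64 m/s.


Fc = m * v^2 / r
v^2 = 36.64^2 = 1342.4896
Fc = 105.67 * 1342.4896 / 14.02
Fc = 141860.876 / 14.02 = 10118.4648 N

10118.4648 N


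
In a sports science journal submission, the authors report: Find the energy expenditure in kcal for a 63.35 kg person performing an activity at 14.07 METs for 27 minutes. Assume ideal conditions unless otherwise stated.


kcal = MET * mass * time_hr
Convert time: 27 min = 0.45 hr
kcal = 14.07 * 63.35 * 0.45
kcal = 401.1005 kcal

401.1005 kcal


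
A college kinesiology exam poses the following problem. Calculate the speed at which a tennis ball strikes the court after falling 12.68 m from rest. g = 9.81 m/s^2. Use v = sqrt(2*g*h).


v = sqrt(2 * g * h)
v = sqrt(2 * 9.81 * 12.68)
v = sqrt(248.7816) = 15.7728 m/s

15.7728 m/s


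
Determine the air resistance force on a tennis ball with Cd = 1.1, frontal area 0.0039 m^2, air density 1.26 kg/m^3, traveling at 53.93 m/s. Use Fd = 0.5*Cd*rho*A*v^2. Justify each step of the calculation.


Fd = 0.5 * Cd * rho * A * v^2
Fd = 0.5 * 1.1 * 1.26 * 0.0039 * 53.93^2
v^2 = 2908.4449
Fd = 0.5 * 1.1 * 1.26 * 0.0039 * 2908.4449 = 7.8607 N

7.8607 N


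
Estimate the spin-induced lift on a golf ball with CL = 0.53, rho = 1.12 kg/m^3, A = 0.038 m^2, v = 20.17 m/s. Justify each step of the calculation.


FM = 0.5 * CL * rho * A * v^2
FM = 0.5 * 0.53 * 1.12 * 0.038 * 20.17^2
v^2 = 406.8289
FM = 0.5 * 0.53 * 1.12 * 0.038 * 406.8289 = 4.5884 N

4.5884 N


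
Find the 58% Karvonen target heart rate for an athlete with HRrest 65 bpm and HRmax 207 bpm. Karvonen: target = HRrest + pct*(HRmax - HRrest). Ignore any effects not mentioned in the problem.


Target = HRrest + pct*(HRmax - HRrest)
Heart rate reserve = HRmax - HRrest = 207 - 65 = 142 bpm
Fraction = 58% = 0.58
Target = 65 + 0.58 * 142
Target = 65 + 82.36 = 147.36 bpm

147.36 bpm


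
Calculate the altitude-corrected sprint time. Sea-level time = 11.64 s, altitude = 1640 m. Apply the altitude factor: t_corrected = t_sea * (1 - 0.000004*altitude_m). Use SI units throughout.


Correction factor = 1 - 0.000004 * 1640 = 0.99344
t_corrected = t_sea * factor = 11.64 * 0.99344
t_corrected = 11.5636 s

11.5636 s


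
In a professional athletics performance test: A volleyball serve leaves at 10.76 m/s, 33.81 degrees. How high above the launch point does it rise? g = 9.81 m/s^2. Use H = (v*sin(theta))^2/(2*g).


H = (v*sin(theta))^2 / (2*g)
vy = v*sin(theta) = 10.76 * sin(33.81 deg) = 5.9873 m/s
H = vy^2 / (2*g) = 35.8478 / (2*9.81)
H = 35.8478 / 19.62 = 1.8271 m

1.8271 m


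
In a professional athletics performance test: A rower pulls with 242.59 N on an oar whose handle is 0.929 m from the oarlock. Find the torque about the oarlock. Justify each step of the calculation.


tau = F * d
tau = 242.59 * 0.929
tau = 225.3661 N*m

225.3661 N*m


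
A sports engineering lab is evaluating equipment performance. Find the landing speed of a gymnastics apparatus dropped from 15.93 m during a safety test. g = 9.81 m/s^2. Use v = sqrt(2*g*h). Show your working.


v = sqrt(2 * g * h)
v = sqrt(2 * 9.81 * 15.93)
v = sqrt(312.5466) = 17.679 m/s

17.679 m/s


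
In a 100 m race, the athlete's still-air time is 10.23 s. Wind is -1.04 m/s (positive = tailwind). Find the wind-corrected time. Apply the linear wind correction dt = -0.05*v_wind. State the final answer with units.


dt = -0.05 * v_wind = -0.05 * -1.04 = 0.052 s
t_corrected = t_still + dt = 10.23 + (0.052)
t_corrected = 10.282 s

10.282 s


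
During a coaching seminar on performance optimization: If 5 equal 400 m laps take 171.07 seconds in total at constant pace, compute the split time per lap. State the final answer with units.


Split time = total_time / n_laps = 171.07 / 5
Split time = 34.214 s per lap

34.214 s


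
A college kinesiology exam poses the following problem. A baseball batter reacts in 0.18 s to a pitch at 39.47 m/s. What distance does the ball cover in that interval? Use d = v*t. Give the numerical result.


d = v * t
d = 39.47 * 0.18
d = 7.1046 m

7.1046 m


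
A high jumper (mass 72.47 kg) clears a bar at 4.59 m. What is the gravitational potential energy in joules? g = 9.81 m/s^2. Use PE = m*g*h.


PE = m * g * h
PE = 72.47 * 9.81 * 4.59
PE = 710.9307 * 4.59 = 3263.1719 J

3263.1719 J


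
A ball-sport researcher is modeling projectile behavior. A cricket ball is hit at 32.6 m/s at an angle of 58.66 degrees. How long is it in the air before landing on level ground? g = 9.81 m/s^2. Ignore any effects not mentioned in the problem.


T = 2*v*sin(theta)/g
sin(theta) = sin(58.66 deg) = 0.8541
T = 2*32.6*0.8541 / 9.81
T = 55.6871 / 9.81 = 5.6766 s

5.6766 s


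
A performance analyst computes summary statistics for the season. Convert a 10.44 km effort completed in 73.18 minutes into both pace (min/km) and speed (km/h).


Pace = time / distance = 73.18 min / 10.44 km = 7.0096 min/km
Speed = distance / time_in_hours = 10.44 / 1.2197 hr
Speed = 8.5597 km/h

7.0096 min/km, 8.5597 km/h


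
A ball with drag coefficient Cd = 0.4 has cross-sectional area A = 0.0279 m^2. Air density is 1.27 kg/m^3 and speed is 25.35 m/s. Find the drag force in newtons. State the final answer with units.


Fd = 0.5 * Cd * rho * A * v^2
Fd = 0.5 * 0.4 * 1.27 * 0.0279 * 25.35^2
v^2 = 642.6225
Fd = 0.5 * 0.4 * 1.27 * 0.0279 * 642.6225 = 4.554 N

4.554 N


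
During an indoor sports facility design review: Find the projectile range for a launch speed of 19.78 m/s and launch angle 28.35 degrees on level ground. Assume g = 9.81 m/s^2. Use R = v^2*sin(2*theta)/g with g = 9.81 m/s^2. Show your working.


R = v^2 * sin(2*theta) / g
Convert angle to radians: theta = 28.35 deg = 0.4948 rad
sin(2*theta) = sin(0.9896) = 0.8358
R = 19.78^2 * 0.8358 / 9.81
R = 391.2484 * 0.8358 / 9.81 = 33.3342 m

33.3342 m


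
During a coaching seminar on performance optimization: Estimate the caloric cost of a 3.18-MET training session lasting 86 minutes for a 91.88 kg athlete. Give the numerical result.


kcal = MET * mass * time_hr
Convert time: 86 min = 1.4333 hr
kcal = 3.18 * 91.88 * 1.4333
kcal = 418.789 kcal

418.789 kcal


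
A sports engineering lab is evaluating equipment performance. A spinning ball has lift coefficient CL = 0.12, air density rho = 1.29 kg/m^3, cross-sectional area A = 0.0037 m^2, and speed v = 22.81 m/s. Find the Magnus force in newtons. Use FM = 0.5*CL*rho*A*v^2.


FM = 0.5 * CL * rho * A * v^2
FM = 0.5 * 0.12 * 1.29 * 0.0037 * 22.81^2
v^2 = 520.2961
FM = 0.5 * 0.12 * 1.29 * 0.0037 * 520.2961 = 0.149 N

0.149 N


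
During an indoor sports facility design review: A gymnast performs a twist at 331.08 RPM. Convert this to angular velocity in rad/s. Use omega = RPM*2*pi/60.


omega = RPM * 2 * pi / 60
omega = 331.08 * 2 * 3.14159 / 60
omega = 2080.237 / 60 = 34.6706 rad/s

34.6706 rad/s


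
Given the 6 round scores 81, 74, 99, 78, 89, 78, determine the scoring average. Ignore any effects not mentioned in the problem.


Average = sum / n
Sum = 499
Average = 499 / 6 = 83.1667

83.1667


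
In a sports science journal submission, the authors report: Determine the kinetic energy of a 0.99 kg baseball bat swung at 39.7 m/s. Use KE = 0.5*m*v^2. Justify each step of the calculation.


KE = 0.5 * m * v^2
KE = 0.5 * 0.99 * 39.7^2
KE = 0.5 * 0.99 * 1576.09 = 780.1646 J

780.1646 J


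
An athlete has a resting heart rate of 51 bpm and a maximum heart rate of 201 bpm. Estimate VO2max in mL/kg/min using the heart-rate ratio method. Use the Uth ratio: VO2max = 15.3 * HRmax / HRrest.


VO2max = 15.3 * HRmax / HRrest
VO2max = 15.3 * 201 / 51
VO2max = 3075.3 / 51 = 60.3 mL/kg/min

60.3 mL/kg/min


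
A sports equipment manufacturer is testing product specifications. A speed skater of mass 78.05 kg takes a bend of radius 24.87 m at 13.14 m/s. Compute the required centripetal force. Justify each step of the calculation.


Fc = m * v^2 / r
v^2 = 13.14^2 = 172.6596
Fc = 78.05 * 172.6596 / 24.87
Fc = 13476.0818 / 24.87 = 541.8609 N

541.8609 N


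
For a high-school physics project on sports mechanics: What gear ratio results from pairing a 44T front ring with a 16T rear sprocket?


GR = front_teeth / rear_teeth
GR = 44 / 16
GR = 2.75

2.75


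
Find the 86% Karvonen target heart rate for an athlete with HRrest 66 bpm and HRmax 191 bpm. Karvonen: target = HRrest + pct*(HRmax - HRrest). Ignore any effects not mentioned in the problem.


Target = HRrest + pct*(HRmax - HRrest)
Heart rate reserve = HRmax - HRrest = 191 - 66 = 125 bpm
Fraction = 86% = 0.86
Target = 66 + 0.86 * 125
Target = 66 + 107.5 = 173.5 bpm

173.5 bpm


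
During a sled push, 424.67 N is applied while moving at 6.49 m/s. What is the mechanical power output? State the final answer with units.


P = F * v
P = 424.67 * 6.49
P = 2756.1083 W

2756.1083 W


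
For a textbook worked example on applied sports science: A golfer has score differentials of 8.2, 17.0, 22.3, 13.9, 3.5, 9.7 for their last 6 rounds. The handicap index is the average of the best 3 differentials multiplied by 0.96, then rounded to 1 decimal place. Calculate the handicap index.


All differentials: 8.2, 17.0, 22.3, 13.9, 3.5, 9.7
Sorted: 3.5, 8.2, 9.7, 13.9, 17.0, 22.3
Best 3: 3.5, 8.2, 9.7
Average of best = 21.4 / 3 = 7.1333
Raw index = 7.1333 * 0.96 = 6.848
Handicap index = round(6.848, 1) = 6.8

6.8


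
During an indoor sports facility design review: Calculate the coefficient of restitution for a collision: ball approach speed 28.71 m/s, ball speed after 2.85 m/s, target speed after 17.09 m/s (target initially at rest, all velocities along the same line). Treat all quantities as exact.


e = (v2_after - v1_after) / (v1_before - v2_before)
Numerator = 17.09 - 2.85 = 14.24
Denominator = 28.71 - 0 = 28.71
e = 14.24 / 28.71 = 0.496

0.496


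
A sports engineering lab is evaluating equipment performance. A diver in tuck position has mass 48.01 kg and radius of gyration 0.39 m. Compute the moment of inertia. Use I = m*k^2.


I = m * k^2
I = 48.01 * 0.39^2
I = 48.01 * 0.1521 = 7.3023 kg*m^2

7.3023 kg*m^2


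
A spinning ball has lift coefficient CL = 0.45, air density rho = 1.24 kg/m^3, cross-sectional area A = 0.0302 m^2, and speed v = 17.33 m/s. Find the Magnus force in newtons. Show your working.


FM = 0.5 * CL * rho * A * v^2
FM = 0.5 * 0.45 * 1.24 * 0.0302 * 17.33^2
v^2 = 300.3289
FM = 0.5 * 0.45 * 1.24 * 0.0302 * 300.3289 = 2.5305 N

2.5305 N


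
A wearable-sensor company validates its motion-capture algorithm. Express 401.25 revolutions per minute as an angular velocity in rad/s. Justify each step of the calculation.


omega = RPM * 2 * pi / 60
omega = 401.25 * 2 * 3.14159 / 60
omega = 2521.1281 / 60 = 42.0188 rad/s

42.0188 rad/s


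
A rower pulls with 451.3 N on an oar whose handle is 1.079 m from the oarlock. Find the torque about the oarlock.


tau = F * d
tau = 451.3 * 1.079
tau = 486.9527 N*m

486.9527 N*m


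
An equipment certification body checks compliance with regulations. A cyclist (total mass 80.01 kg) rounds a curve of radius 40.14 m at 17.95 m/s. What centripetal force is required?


Fc = m * v^2 / r
v^2 = 17.95^2 = 322.2025
Fc = 80.01 * 322.2025 / 40.14
Fc = 25779.422 / 40.14 = 642.2377 N

642.2377 N


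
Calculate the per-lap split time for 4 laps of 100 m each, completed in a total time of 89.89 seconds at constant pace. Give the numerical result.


Split time = total_time / n_laps = 89.89 / 4
Split time = 22.4725 s per lap

22.4725 s


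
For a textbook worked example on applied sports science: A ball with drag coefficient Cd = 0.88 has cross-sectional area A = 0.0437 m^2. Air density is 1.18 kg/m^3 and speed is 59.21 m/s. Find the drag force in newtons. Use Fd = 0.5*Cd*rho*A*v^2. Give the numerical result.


Fd = 0.5 * Cd * rho * A * v^2
Fd = 0.5 * 0.88 * 1.18 * 0.0437 * 59.21^2
v^2 = 3505.8241
Fd = 0.5 * 0.88 * 1.18 * 0.0437 * 3505.8241 = 79.5438 N

79.5438 N


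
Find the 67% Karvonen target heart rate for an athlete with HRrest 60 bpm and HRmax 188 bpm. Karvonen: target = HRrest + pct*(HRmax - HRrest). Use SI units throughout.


Target = HRrest + pct*(HRmax - HRrest)
Heart rate reserve = HRmax - HRrest = 188 - 60 = 128 bpm
Fraction = 67% = 0.67
Target = 60 + 0.67 * 128
Target = 60 + 85.76 = 145.76 bpm

145.76 bpm


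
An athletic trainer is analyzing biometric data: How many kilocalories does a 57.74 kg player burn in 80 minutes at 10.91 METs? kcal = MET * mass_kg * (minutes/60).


kcal = MET * mass * time_hr
Convert time: 80 min = 1.3333 hr
kcal = 10.91 * 57.74 * 1.3333
kcal = 839.9245 kcal

839.9245 kcal


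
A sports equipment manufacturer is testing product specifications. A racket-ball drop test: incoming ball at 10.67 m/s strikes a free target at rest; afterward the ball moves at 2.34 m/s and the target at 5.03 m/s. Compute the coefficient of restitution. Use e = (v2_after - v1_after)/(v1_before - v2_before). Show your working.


e = (v2_after - v1_after) / (v1_before - v2_before)
Numerator = 5.03 - 2.34 = 2.69
Denominator = 10.67 - 0 = 10.67
e = 2.69 / 10.67 = 0.2521

0.2521


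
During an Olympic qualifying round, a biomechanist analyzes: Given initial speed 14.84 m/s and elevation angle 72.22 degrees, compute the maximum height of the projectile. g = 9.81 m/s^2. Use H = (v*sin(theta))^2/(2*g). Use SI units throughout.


H = (v*sin(theta))^2 / (2*g)
vy = v*sin(theta) = 14.84 * sin(72.22 deg) = 14.1312 m/s
H = vy^2 / (2*g) = 199.6903 / (2*9.81)
H = 199.6903 / 19.62 = 10.1779 m

10.1779 m


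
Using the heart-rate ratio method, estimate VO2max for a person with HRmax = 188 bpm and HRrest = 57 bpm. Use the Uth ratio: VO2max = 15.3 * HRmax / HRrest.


VO2max = 15.3 * HRmax / HRrest
VO2max = 15.3 * 188 / 57
VO2max = 2876.4 / 57 = 50.4632 mL/kg/min

50.4632 mL/kg/min


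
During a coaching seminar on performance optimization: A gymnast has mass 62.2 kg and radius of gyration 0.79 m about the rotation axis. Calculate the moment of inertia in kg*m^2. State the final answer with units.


I = m * k^2
I = 62.2 * 0.79^2
I = 62.2 * 0.6241 = 38.819 kg*m^2

38.819 kg*m^2


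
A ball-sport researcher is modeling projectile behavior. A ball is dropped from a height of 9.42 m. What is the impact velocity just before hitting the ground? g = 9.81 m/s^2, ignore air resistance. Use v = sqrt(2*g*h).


v = sqrt(2 * g * h)
v = sqrt(2 * 9.81 * 9.42)
v = sqrt(184.8204) = 13.5949 m/s

13.5949 m/s


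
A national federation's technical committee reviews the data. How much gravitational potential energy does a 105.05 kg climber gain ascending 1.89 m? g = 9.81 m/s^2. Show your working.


PE = m * g * h
PE = 105.05 * 9.81 * 1.89
PE = 1030.5405 * 1.89 = 1947.7215 J

1947.7215 J


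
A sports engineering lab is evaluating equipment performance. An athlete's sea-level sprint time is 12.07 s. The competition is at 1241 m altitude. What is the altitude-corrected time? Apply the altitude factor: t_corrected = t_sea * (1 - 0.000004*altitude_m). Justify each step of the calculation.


Correction factor = 1 - 0.000004 * 1241 = 0.995036
t_corrected = t_sea * factor = 12.07 * 0.995036
t_corrected = 12.0101 s

12.0101 s


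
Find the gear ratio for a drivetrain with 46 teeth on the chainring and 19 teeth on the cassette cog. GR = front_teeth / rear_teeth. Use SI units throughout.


GR = front_teeth / rear_teeth
GR = 46 / 19
GR = 2.4211

2.4211


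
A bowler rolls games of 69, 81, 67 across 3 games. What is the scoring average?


Average = sum / n
Sum = 217
Average = 217 / 3 = 72.3333

72.3333


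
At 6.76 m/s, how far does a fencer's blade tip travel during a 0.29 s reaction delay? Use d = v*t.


d = v * t
d = 6.76 * 0.29
d = 1.9604 m

1.9604 m


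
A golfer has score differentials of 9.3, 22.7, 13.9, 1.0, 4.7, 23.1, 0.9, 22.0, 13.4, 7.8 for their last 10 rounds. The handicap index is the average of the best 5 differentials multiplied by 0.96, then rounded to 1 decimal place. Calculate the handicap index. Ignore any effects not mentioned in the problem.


All differentials: 9.3, 22.7, 13.9, 1.0, 4.7, 23.1, 0.9, 22.0, 13.4, 7.8
Sorted: 0.9, 1.0, 4.7, 7.8, 9.3, 13.4, 13.9, 22.0, 22.7, 23.1
Best 5: 0.9, 1.0, 4.7, 7.8, 9.3
Average of best = 23.7 / 5 = 4.74
Raw index = 4.74 * 0.96 = 4.5504
Handicap index = round(4.5504, 1) = 4.6

4.6


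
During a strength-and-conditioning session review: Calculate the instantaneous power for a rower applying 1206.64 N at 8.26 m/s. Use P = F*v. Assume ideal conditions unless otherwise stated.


P = F * v
P = 1206.64 * 8.26
P = 9966.8464 W

9966.8464 W


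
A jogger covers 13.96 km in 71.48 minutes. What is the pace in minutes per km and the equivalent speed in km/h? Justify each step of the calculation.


Pace = time / distance = 71.48 min / 13.96 km = 5.1203 min/km
Speed = distance / time_in_hours = 13.96 / 1.1913 hr
Speed = 11.718 km/h

5.1203 min/km, 11.718 km/h


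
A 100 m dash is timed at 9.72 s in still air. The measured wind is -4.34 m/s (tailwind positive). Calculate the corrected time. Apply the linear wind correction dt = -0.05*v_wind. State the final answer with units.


dt = -0.05 * v_wind = -0.05 * -4.34 = 0.217 s
t_corrected = t_still + dt = 9.72 + (0.217)
t_corrected = 9.937 s

9.937 s


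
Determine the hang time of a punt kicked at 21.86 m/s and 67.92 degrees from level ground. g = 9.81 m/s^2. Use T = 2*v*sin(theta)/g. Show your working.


T = 2*v*sin(theta)/g
sin(theta) = sin(67.92 deg) = 0.9267
T = 2*21.86*0.9267 / 9.81
T = 40.5136 / 9.81 = 4.1298 s

4.1298 s


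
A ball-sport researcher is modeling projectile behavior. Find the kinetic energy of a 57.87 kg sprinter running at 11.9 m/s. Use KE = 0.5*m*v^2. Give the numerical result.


KE = 0.5 * m * v^2
KE = 0.5 * 57.87 * 11.9^2
KE = 0.5 * 57.87 * 141.61 = 4097.4853 J

4097.4853 J


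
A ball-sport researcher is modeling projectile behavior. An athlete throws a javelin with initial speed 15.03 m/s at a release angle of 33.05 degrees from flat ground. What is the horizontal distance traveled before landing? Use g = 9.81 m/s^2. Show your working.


R = v^2 * sin(2*theta) / g
Convert angle to radians: theta = 33.05 deg = 0.5768 rad
sin(2*theta) = sin(1.1537) = 0.9143
R = 15.03^2 * 0.9143 / 9.81
R = 225.9009 * 0.9143 / 9.81 = 21.0531 m

21.0531 m


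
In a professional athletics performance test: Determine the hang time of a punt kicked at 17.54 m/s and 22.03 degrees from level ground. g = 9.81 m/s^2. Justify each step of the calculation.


T = 2*v*sin(theta)/g
sin(theta) = sin(22.03 deg) = 0.3751
T = 2*17.54*0.3751 / 9.81
T = 13.1582 / 9.81 = 1.3413 s

1.3413 s


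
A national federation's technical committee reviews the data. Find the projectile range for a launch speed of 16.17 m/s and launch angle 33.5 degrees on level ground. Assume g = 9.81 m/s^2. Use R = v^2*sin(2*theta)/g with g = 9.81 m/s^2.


R = v^2 * sin(2*theta) / g
Convert angle to radians: theta = 33.5 deg = 0.5847 rad
sin(2*theta) = sin(1.1694) = 0.9205
R = 16.17^2 * 0.9205 / 9.81
R = 261.4689 * 0.9205 / 9.81 = 24.5345 m

24.5345 m


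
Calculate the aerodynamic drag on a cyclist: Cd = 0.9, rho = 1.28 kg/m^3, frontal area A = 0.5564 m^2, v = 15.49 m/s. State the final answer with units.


Fd = 0.5 * Cd * rho * A * v^2
Fd = 0.5 * 0.9 * 1.28 * 0.5564 * 15.49^2
v^2 = 239.9401
Fd = 0.5 * 0.9 * 1.28 * 0.5564 * 239.9401 = 76.8975 N

76.8975 N


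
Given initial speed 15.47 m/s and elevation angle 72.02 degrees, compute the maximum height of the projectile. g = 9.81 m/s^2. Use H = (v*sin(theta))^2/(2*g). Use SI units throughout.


H = (v*sin(theta))^2 / (2*g)
vy = v*sin(theta) = 15.47 * sin(72.02 deg) = 14.7145 m/s
H = vy^2 / (2*g) = 216.5169 / (2*9.81)
H = 216.5169 / 19.62 = 11.0355 m

11.0355 m


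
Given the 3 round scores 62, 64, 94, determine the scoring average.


Average = sum / n
Sum = 220
Average = 220 / 3 = 73.3333

73.3333


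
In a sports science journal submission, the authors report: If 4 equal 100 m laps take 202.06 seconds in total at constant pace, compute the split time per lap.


Split time = total_time / n_laps = 202.06 / 4
Split time = 50.515 s per lap

50.515 s


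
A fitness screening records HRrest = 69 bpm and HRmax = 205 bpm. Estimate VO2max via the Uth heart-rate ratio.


VO2max = 15.3 * HRmax / HRrest
VO2max = 15.3 * 205 / 69
VO2max = 3136.5 / 69 = 45.4565 mL/kg/min

45.4565 mL/kg/min


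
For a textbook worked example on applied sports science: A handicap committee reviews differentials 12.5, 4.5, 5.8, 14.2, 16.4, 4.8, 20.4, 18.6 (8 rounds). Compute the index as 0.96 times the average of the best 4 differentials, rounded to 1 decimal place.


All differentials: 12.5, 4.5, 5.8, 14.2, 16.4, 4.8, 20.4, 18.6
Sorted: 4.5, 4.8, 5.8, 12.5, 14.2, 16.4, 18.6, 20.4
Best 4: 4.5, 4.8, 5.8, 12.5
Average of best = 27.6 / 4 = 6.9
Raw index = 6.9 * 0.96 = 6.624
Handicap index = round(6.624, 1) = 6.6

6.6


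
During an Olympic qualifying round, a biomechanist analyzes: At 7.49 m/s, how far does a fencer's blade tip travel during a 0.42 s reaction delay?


d = v * t
d = 7.49 * 0.42
d = 3.1458 m

3.1458 m
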